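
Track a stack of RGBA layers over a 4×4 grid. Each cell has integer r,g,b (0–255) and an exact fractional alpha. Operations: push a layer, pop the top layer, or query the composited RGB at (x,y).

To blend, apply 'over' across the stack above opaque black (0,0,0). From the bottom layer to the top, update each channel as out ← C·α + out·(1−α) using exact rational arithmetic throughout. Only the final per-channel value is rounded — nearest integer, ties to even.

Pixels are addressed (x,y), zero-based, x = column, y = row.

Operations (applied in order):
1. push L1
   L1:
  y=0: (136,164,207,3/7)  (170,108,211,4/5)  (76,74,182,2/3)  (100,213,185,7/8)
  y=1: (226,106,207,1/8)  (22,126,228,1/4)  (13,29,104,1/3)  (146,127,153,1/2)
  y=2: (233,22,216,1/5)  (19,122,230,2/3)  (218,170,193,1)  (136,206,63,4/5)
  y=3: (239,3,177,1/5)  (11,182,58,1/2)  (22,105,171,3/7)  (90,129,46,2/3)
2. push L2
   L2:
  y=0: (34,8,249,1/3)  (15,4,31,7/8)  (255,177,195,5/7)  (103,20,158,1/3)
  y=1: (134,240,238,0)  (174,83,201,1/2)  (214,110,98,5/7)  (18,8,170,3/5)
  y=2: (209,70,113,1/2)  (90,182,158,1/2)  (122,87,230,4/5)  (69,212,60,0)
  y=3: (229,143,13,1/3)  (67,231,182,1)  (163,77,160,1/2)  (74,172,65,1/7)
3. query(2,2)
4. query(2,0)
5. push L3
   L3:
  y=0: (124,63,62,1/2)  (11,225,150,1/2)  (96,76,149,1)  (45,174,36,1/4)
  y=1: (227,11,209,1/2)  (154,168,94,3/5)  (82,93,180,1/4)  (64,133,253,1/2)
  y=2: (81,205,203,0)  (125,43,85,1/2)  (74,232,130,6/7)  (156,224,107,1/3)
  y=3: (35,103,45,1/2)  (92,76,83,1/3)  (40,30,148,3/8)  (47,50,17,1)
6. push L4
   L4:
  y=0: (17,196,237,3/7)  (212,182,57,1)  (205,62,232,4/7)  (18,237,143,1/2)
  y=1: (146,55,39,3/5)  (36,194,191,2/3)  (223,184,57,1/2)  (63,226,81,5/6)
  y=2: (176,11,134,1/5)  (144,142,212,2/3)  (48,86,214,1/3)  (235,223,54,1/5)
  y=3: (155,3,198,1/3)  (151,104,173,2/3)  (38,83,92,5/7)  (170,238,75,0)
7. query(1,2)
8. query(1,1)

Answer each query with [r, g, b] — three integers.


query (2,2) [L1,L2] — begin 0,0,0
after L1 α=1: [218, 170, 193]
after L2 α=4/5: [706/5, 518/5, 1113/5]
rounded: [141, 104, 223]

query (2,0) [L1,L2] — begin 0,0,0
after L1 α=2/3: [152/3, 148/3, 364/3]
after L2 α=5/7: [4129/21, 2951/21, 3653/21]
→ [197, 141, 174]

query (1,2) [L1,L2,L3,L4] — begin 0,0,0
+L1 (α=2/3) → [38/3, 244/3, 460/3]
+L2 (α=1/2) → [154/3, 395/3, 467/3]
+L3 (α=1/2) → [529/6, 262/3, 361/3]
+L4 (α=2/3) → [2257/18, 1114/9, 1633/9]
rounded: [125, 124, 181]

query (1,1) [L1,L2,L3,L4] — begin 0,0,0
after L1 α=1/4: [11/2, 63/2, 57]
after L2 α=1/2: [359/4, 229/4, 129]
after L3 α=3/5: [1283/10, 1237/10, 108]
after L4 α=2/3: [2003/30, 5117/30, 490/3]
rounded: [67, 171, 163]


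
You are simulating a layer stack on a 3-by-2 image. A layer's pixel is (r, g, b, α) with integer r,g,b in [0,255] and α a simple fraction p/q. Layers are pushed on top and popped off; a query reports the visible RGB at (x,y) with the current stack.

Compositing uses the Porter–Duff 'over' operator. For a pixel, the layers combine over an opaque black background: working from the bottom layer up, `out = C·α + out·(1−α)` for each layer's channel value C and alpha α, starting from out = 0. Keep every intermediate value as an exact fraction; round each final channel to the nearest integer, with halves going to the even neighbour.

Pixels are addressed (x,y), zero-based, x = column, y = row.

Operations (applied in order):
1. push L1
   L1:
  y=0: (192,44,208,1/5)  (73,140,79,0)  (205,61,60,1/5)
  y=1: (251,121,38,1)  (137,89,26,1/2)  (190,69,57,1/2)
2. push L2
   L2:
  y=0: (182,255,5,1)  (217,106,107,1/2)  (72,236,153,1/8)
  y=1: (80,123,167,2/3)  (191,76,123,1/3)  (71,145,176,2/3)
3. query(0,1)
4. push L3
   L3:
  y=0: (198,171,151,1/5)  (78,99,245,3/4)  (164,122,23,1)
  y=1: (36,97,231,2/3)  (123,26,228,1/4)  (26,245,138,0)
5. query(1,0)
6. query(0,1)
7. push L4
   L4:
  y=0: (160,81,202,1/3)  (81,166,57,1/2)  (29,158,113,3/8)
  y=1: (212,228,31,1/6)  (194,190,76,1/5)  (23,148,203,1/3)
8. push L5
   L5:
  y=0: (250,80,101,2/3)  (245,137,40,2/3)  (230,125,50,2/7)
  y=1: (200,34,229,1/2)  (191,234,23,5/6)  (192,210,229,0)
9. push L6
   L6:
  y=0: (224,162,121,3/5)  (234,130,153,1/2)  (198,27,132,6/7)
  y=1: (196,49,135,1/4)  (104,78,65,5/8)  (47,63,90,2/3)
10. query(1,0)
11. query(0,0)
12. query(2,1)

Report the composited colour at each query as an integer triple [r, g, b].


(0,1) stack=L1,L2; from [0,0,0]:
after L1 α=1: [251, 121, 38]
after L2 α=2/3: [137, 367/3, 124]
rounded: [137, 122, 124]

(1,0) stack=L1,L2,L3; from [0,0,0]:
+L1 (α=0) → [0, 0, 0]
+L2 (α=1/2) → [217/2, 53, 107/2]
+L3 (α=3/4) → [685/8, 175/2, 1577/8]
= [86, 88, 197]

query (0,1) [L1,L2,L3] — begin 0,0,0
L1 α=1: [251, 121, 38]
L2 α=2/3: [137, 367/3, 124]
L3 α=2/3: [209/3, 949/9, 586/3]
rounded: [70, 105, 195]

(1,0) stack=L1,L2,L3,L4,L5,L6; from [0,0,0]:
+L1 (α=0) → [0, 0, 0]
+L2 (α=1/2) → [217/2, 53, 107/2]
+L3 (α=3/4) → [685/8, 175/2, 1577/8]
+L4 (α=1/2) → [1333/16, 507/4, 2033/16]
+L5 (α=2/3) → [9173/48, 1603/12, 3313/48]
+L6 (α=1/2) → [20405/96, 3163/24, 10657/96]
→ [213, 132, 111]

query (0,0) [L1,L2,L3,L4,L5,L6] — begin 0,0,0
after L1 α=1/5: [192/5, 44/5, 208/5]
after L2 α=1: [182, 255, 5]
after L3 α=1/5: [926/5, 1191/5, 171/5]
after L4 α=1/3: [884/5, 929/5, 1352/15]
after L5 α=2/3: [1128/5, 1729/15, 4382/45]
after L6 α=3/5: [5616/25, 10748/75, 25099/225]
→ [225, 143, 112]

(2,1) stack=L1,L2,L3,L4,L5,L6; from [0,0,0]:
after L1 α=1/2: [95, 69/2, 57/2]
after L2 α=2/3: [79, 649/6, 761/6]
after L3 α=0: [79, 649/6, 761/6]
after L4 α=1/3: [181/3, 1093/9, 1370/9]
after L5 α=0: [181/3, 1093/9, 1370/9]
after L6 α=2/3: [463/9, 2227/27, 2990/27]
rounded: [51, 82, 111]


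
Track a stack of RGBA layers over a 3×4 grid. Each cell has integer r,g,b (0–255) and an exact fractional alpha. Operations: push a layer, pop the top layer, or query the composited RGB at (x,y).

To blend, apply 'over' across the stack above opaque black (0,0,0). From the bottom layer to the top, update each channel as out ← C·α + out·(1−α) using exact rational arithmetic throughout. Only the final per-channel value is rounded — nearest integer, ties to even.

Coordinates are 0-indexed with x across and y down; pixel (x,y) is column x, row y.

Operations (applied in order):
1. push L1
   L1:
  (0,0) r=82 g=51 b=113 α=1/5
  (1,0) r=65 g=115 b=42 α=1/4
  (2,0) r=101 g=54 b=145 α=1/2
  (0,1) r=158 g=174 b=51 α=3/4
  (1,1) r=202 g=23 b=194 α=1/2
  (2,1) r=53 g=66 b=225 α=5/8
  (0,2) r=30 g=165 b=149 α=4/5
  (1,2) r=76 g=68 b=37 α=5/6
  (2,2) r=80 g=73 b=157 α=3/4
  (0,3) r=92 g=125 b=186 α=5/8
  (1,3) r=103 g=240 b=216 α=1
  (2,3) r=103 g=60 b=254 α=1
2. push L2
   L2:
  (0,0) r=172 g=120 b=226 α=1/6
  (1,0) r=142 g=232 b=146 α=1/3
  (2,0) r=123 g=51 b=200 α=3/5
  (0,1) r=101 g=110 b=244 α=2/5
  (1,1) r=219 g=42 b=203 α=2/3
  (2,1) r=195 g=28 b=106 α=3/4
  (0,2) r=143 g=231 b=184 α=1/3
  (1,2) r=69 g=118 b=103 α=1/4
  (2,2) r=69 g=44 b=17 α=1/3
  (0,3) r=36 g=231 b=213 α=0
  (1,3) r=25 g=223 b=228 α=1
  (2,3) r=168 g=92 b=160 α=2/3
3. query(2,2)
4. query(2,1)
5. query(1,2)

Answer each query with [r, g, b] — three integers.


(2,2) stack=L1,L2; from [0,0,0]:
L1 α=3/4: [60, 219/4, 471/4]
L2 α=1/3: [63, 307/6, 505/6]
→ [63, 51, 84]

query (2,1) [L1,L2] — begin 0,0,0
after L1 α=5/8: [265/8, 165/4, 1125/8]
after L2 α=3/4: [4945/32, 501/16, 3669/32]
→ [155, 31, 115]

(1,2) stack=L1,L2; from [0,0,0]:
after L1 α=5/6: [190/3, 170/3, 185/6]
after L2 α=1/4: [259/4, 72, 391/8]
rounded: [65, 72, 49]


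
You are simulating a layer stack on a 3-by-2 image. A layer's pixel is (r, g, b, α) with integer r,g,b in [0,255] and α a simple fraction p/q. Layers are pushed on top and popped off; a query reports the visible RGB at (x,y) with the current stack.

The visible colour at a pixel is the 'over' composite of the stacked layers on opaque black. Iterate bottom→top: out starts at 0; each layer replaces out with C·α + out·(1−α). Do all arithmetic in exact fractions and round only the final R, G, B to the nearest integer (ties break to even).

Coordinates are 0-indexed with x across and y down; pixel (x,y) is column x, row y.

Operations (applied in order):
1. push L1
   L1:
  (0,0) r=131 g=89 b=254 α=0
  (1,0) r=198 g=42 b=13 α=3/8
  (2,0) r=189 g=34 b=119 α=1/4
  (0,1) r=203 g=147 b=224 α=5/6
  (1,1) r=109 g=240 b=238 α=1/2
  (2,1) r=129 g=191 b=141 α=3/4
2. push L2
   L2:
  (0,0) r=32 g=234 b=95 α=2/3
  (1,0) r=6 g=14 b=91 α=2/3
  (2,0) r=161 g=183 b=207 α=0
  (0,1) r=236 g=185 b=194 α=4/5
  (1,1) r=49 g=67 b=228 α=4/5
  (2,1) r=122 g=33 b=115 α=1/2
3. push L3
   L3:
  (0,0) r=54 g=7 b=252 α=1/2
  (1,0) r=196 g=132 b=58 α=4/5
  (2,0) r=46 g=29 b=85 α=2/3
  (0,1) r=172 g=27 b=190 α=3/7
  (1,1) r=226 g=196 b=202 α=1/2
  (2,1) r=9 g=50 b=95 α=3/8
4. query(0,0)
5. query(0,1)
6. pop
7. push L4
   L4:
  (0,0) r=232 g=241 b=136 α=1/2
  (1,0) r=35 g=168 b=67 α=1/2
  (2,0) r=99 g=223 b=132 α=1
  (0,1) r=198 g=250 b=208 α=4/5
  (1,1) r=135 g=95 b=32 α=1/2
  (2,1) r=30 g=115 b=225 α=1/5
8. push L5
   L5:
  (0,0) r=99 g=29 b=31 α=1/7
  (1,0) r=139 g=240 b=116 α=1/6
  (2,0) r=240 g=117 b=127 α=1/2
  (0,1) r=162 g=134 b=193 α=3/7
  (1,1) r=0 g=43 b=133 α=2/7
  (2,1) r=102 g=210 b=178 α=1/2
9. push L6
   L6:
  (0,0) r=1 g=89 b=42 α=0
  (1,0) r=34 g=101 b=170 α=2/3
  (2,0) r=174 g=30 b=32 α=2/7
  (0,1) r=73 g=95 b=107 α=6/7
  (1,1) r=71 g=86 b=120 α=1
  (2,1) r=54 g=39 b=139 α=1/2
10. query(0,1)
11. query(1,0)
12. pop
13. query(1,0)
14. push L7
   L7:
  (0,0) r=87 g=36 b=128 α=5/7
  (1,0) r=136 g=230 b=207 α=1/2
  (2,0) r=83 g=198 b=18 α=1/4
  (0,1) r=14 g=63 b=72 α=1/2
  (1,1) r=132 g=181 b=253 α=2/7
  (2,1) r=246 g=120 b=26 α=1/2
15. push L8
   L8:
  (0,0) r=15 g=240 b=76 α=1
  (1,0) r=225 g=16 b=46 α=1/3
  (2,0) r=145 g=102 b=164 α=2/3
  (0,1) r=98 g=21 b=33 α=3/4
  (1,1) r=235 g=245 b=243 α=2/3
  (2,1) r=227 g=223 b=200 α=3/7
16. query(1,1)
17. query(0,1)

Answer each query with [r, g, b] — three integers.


(0,0) stack=L1,L2,L3; from [0,0,0]:
after L1 α=0: [0, 0, 0]
after L2 α=2/3: [64/3, 156, 190/3]
after L3 α=1/2: [113/3, 163/2, 473/3]
rounded: [38, 82, 158]

(0,1) stack=L1,L2,L3; from [0,0,0]:
L1 α=5/6: [1015/6, 245/2, 560/3]
L2 α=4/5: [6679/30, 345/2, 2888/15]
L3 α=3/7: [3014/15, 771/7, 20102/105]
rounded: [201, 110, 191]

query (0,1) [L1,L2,L4,L5,L6] — begin 0,0,0
+L1 (α=5/6) → [1015/6, 245/2, 560/3]
+L2 (α=4/5) → [6679/30, 345/2, 2888/15]
+L4 (α=4/5) → [30439/150, 469/2, 15368/75]
+L5 (α=3/7) → [13904/75, 1340/7, 104897/525]
+L6 (α=6/7) → [46754/525, 5330/49, 441947/3675]
rounded: [89, 109, 120]

query (1,0) [L1,L2,L4,L5,L6] — begin 0,0,0
+L1 (α=3/8) → [297/4, 63/4, 39/8]
+L2 (α=2/3) → [115/4, 175/12, 1495/24]
+L4 (α=1/2) → [255/8, 2191/24, 3103/48]
+L5 (α=1/6) → [2387/48, 16715/144, 21083/288]
+L6 (α=2/3) → [5651/144, 45803/432, 119003/864]
→ [39, 106, 138]

at x=1,y=0 over L1,L2,L4,L5:
+L1 (α=3/8) → [297/4, 63/4, 39/8]
+L2 (α=2/3) → [115/4, 175/12, 1495/24]
+L4 (α=1/2) → [255/8, 2191/24, 3103/48]
+L5 (α=1/6) → [2387/48, 16715/144, 21083/288]
rounded: [50, 116, 73]

at x=1,y=1 over L1,L2,L4,L5,L7,L8:
+L1 (α=1/2) → [109/2, 120, 119]
+L2 (α=4/5) → [501/10, 388/5, 1031/5]
+L4 (α=1/2) → [1851/20, 863/10, 1191/10]
+L5 (α=2/7) → [1851/28, 1035/14, 1723/14]
+L7 (α=2/7) → [16647/196, 10243/98, 15699/98]
+L8 (α=2/3) → [108767/588, 19421/98, 21109/98]
→ [185, 198, 215]

query (0,1) [L1,L2,L4,L5,L7,L8] — begin 0,0,0
+L1 (α=5/6) → [1015/6, 245/2, 560/3]
+L2 (α=4/5) → [6679/30, 345/2, 2888/15]
+L4 (α=4/5) → [30439/150, 469/2, 15368/75]
+L5 (α=3/7) → [13904/75, 1340/7, 104897/525]
+L7 (α=1/2) → [7477/75, 1781/14, 142697/1050]
+L8 (α=3/4) → [29527/300, 2663/56, 246647/4200]
= [98, 48, 59]


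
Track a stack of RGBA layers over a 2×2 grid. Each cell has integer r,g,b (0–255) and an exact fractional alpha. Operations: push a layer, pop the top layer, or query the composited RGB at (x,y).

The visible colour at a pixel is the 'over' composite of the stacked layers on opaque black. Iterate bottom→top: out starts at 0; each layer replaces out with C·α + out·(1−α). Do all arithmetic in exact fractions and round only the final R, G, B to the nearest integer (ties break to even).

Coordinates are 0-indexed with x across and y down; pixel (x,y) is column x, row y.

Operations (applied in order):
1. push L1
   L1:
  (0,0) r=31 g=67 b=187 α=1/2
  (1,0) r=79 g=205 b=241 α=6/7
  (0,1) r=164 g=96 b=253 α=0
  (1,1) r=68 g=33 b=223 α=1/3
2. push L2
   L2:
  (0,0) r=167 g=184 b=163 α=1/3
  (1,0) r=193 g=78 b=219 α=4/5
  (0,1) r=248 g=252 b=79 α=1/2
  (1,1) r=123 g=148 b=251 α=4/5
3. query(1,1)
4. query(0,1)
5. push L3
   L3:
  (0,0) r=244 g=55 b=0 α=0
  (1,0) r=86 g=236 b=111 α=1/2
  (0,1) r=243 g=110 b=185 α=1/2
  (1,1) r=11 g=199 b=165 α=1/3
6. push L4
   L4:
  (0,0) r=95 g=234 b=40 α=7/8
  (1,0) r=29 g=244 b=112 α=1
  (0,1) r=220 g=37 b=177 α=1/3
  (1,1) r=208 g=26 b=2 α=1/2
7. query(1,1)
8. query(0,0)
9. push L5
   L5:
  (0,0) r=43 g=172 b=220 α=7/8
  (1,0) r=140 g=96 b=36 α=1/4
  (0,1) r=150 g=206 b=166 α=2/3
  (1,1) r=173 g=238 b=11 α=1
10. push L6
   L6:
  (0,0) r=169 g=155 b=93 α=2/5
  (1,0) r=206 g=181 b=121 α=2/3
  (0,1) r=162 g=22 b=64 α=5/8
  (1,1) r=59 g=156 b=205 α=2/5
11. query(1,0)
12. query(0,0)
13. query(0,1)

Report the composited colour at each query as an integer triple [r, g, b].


query (1,1) [L1,L2] — begin 0,0,0
+L1 (α=1/3) → [68/3, 11, 223/3]
+L2 (α=4/5) → [1544/15, 603/5, 647/3]
rounded: [103, 121, 216]

(0,1) stack=L1,L2; from [0,0,0]:
after L1 α=0: [0, 0, 0]
after L2 α=1/2: [124, 126, 79/2]
= [124, 126, 40]

(1,1) stack=L1,L2,L3,L4; from [0,0,0]:
+L1 (α=1/3) → [68/3, 11, 223/3]
+L2 (α=4/5) → [1544/15, 603/5, 647/3]
+L3 (α=1/3) → [3253/45, 2201/15, 1789/9]
+L4 (α=1/2) → [12613/90, 2591/30, 1807/18]
= [140, 86, 100]

query (0,0) [L1,L2,L3,L4] — begin 0,0,0
+L1 (α=1/2) → [31/2, 67/2, 187/2]
+L2 (α=1/3) → [66, 251/3, 350/3]
+L3 (α=0) → [66, 251/3, 350/3]
+L4 (α=7/8) → [731/8, 5165/24, 595/12]
= [91, 215, 50]

query (1,0) [L1,L2,L3,L4,L5,L6] — begin 0,0,0
after L1 α=6/7: [474/7, 1230/7, 1446/7]
after L2 α=4/5: [5878/35, 3414/35, 7578/35]
after L3 α=1/2: [4444/35, 5837/35, 11463/70]
after L4 α=1: [29, 244, 112]
after L5 α=1/4: [227/4, 207, 93]
after L6 α=2/3: [625/4, 569/3, 335/3]
= [156, 190, 112]

query (0,0) [L1,L2,L3,L4,L5,L6] — begin 0,0,0
+L1 (α=1/2) → [31/2, 67/2, 187/2]
+L2 (α=1/3) → [66, 251/3, 350/3]
+L3 (α=0) → [66, 251/3, 350/3]
+L4 (α=7/8) → [731/8, 5165/24, 595/12]
+L5 (α=7/8) → [3139/64, 34061/192, 19075/96]
+L6 (α=2/5) → [31049/320, 53901/320, 25027/160]
= [97, 168, 156]

at x=0,y=1 over L1,L2,L3,L4,L5,L6:
+L1 (α=0) → [0, 0, 0]
+L2 (α=1/2) → [124, 126, 79/2]
+L3 (α=1/2) → [367/2, 118, 449/4]
+L4 (α=1/3) → [587/3, 91, 803/6]
+L5 (α=2/3) → [1487/9, 503/3, 2795/18]
+L6 (α=5/8) → [3917/24, 613/8, 4715/48]
= [163, 77, 98]


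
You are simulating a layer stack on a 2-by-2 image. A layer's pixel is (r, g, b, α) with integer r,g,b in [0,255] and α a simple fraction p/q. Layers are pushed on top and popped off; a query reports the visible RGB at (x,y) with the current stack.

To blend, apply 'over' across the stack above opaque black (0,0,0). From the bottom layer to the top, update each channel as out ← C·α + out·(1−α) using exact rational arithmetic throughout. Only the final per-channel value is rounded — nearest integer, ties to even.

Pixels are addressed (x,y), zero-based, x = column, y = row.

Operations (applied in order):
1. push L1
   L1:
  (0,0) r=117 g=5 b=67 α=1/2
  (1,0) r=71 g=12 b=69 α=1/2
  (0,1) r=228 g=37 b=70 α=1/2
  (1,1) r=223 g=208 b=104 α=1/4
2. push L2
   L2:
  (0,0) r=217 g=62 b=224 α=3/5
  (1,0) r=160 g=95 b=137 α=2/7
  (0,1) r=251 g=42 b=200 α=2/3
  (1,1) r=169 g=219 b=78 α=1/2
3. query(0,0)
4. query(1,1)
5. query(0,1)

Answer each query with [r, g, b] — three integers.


(0,0) stack=L1,L2; from [0,0,0]:
+L1 (α=1/2) → [117/2, 5/2, 67/2]
+L2 (α=3/5) → [768/5, 191/5, 739/5]
= [154, 38, 148]

query (1,1) [L1,L2] — begin 0,0,0
+L1 (α=1/4) → [223/4, 52, 26]
+L2 (α=1/2) → [899/8, 271/2, 52]
rounded: [112, 136, 52]

query (0,1) [L1,L2] — begin 0,0,0
L1 α=1/2: [114, 37/2, 35]
L2 α=2/3: [616/3, 205/6, 145]
→ [205, 34, 145]


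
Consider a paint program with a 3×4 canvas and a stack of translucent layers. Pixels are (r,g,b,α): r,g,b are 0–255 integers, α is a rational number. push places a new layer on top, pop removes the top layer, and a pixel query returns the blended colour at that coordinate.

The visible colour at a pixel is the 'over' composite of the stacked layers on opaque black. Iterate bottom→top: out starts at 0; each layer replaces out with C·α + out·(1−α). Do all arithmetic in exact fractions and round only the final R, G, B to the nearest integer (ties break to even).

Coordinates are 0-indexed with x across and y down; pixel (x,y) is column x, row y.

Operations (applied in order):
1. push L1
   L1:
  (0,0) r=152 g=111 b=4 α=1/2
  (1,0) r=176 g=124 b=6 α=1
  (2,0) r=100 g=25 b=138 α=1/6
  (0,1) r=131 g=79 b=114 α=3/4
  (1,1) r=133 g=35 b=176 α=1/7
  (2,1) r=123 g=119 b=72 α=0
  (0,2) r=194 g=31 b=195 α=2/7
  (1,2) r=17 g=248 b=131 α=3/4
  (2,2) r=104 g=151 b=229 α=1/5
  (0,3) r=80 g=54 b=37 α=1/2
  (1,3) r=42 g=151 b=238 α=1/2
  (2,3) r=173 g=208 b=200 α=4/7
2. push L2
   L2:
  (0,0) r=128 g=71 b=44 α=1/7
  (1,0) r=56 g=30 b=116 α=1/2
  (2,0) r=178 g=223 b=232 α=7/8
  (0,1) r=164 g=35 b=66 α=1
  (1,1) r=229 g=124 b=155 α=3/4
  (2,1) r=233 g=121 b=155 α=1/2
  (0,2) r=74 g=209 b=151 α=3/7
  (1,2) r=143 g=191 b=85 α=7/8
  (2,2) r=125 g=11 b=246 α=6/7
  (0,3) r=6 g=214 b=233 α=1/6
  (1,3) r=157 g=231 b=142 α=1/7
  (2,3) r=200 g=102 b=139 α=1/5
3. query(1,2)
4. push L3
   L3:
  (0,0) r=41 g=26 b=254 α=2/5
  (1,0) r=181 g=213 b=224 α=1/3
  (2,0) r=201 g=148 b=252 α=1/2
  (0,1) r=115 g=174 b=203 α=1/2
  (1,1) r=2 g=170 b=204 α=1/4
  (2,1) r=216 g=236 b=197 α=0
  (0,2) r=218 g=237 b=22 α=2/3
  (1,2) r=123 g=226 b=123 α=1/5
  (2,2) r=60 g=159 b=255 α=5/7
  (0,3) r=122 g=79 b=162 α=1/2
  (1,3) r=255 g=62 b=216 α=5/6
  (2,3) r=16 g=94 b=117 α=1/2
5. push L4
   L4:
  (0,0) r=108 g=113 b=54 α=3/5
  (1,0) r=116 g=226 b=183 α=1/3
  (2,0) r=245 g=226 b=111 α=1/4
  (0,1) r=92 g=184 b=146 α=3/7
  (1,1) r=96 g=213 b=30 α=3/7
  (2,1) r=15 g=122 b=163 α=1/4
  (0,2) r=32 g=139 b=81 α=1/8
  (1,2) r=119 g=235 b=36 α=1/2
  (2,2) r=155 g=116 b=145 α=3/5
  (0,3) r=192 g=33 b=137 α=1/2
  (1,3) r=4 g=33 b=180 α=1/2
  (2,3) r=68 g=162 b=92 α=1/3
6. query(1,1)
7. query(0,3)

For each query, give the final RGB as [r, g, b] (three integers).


query (1,2) [L1,L2] — begin 0,0,0
+L1 (α=3/4) → [51/4, 186, 393/4]
+L2 (α=7/8) → [4055/32, 1523/8, 2773/32]
= [127, 190, 87]

(1,1) stack=L1,L2,L3,L4; from [0,0,0]:
after L1 α=1/7: [19, 5, 176/7]
after L2 α=3/4: [353/2, 377/4, 3431/28]
after L3 α=1/4: [1063/8, 1811/16, 16005/112]
after L4 α=3/7: [1639/14, 4367/28, 18525/196]
= [117, 156, 95]

at x=0,y=3 over L1,L2,L3,L4:
after L1 α=1/2: [40, 27, 37/2]
after L2 α=1/6: [103/3, 349/6, 217/4]
after L3 α=1/2: [469/6, 823/12, 865/8]
after L4 α=1/2: [1621/12, 1219/24, 1961/16]
→ [135, 51, 123]


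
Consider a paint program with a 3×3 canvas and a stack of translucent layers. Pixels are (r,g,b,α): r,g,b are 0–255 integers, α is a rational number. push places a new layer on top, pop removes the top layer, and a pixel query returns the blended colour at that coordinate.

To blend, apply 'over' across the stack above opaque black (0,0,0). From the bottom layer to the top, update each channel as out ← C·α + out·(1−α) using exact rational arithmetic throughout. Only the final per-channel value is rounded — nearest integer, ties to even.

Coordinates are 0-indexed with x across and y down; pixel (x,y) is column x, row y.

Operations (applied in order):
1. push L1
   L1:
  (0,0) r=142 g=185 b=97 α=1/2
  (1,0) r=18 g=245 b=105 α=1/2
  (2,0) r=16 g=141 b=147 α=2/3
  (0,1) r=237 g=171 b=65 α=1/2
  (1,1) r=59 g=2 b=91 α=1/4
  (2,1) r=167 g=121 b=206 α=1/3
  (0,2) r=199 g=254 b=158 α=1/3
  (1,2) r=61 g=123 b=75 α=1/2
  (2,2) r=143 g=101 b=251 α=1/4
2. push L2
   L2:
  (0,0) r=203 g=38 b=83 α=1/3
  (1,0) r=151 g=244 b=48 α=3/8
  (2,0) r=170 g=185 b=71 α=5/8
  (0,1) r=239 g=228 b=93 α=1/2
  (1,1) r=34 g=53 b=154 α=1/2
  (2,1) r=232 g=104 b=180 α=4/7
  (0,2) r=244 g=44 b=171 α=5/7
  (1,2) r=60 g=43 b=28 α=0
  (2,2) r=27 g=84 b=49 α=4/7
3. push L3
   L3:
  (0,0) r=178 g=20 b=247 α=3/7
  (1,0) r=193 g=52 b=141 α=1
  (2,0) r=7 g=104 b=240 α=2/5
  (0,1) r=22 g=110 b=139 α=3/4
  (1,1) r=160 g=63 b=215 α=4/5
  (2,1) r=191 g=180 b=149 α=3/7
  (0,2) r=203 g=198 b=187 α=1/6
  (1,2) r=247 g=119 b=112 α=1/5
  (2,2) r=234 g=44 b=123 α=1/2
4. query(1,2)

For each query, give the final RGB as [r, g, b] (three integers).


at x=1,y=2 over L1,L2,L3:
L1 α=1/2: [61/2, 123/2, 75/2]
L2 α=0: [61/2, 123/2, 75/2]
L3 α=1/5: [369/5, 73, 262/5]
rounded: [74, 73, 52]


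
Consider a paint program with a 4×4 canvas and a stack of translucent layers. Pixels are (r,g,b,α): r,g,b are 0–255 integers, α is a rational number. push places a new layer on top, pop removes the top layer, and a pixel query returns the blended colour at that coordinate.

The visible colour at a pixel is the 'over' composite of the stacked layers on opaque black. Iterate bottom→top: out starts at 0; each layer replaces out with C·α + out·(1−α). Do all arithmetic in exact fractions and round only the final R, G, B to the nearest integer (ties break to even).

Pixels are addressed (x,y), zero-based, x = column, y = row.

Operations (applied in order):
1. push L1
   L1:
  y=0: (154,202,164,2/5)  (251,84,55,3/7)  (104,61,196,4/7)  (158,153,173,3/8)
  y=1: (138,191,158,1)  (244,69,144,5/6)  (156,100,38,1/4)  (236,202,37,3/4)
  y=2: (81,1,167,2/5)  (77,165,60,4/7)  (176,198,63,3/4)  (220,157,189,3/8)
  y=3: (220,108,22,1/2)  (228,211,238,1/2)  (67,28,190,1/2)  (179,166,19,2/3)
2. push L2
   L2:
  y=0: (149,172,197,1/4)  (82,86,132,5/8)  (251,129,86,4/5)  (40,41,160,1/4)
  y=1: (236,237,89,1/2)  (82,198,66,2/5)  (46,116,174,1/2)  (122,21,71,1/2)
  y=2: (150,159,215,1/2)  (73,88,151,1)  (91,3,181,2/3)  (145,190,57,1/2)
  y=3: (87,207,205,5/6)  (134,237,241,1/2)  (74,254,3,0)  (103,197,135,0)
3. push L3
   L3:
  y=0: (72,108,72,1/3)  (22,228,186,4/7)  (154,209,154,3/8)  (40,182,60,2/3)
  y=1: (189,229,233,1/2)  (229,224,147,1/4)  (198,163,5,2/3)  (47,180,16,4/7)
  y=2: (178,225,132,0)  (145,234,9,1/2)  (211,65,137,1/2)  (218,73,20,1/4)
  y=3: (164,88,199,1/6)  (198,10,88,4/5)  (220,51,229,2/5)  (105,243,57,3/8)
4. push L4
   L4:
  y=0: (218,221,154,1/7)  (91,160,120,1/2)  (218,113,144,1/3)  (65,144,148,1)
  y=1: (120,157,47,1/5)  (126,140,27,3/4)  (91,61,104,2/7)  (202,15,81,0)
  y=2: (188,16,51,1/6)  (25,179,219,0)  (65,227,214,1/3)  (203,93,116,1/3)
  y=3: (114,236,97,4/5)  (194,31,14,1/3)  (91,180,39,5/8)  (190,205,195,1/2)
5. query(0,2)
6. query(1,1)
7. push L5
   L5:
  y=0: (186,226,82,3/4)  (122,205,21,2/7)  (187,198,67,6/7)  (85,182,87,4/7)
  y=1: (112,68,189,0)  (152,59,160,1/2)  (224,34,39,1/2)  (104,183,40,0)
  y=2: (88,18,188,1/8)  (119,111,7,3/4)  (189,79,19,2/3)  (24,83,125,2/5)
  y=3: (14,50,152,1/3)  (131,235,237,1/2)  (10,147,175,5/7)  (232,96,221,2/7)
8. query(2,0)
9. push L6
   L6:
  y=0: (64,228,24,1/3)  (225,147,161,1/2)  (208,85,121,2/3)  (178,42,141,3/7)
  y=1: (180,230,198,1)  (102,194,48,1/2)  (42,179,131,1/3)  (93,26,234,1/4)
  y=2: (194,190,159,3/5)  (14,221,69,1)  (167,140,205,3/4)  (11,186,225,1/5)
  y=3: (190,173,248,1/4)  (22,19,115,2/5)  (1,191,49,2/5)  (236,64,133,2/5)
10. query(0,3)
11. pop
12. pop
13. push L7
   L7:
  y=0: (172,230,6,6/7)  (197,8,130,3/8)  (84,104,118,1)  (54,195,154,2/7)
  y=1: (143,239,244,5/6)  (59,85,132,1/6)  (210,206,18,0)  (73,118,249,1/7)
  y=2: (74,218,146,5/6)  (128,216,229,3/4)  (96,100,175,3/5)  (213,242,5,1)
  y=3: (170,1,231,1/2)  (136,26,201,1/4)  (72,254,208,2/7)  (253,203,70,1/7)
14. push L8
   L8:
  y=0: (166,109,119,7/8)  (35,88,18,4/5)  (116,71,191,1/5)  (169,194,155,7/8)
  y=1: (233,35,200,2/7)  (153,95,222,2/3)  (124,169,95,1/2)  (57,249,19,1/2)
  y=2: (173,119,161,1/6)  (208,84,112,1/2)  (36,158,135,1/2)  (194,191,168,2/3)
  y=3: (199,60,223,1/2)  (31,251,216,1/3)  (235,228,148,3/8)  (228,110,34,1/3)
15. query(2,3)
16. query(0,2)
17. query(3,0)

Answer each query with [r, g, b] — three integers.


at x=0,y=2 over L1,L2,L3,L4:
after L1 α=2/5: [162/5, 2/5, 334/5]
after L2 α=1/2: [456/5, 797/10, 1409/10]
after L3 α=0: [456/5, 797/10, 1409/10]
after L4 α=1/6: [322/3, 829/12, 1511/12]
= [107, 69, 126]

at x=1,y=1 over L1,L2,L3,L4:
L1 α=5/6: [610/3, 115/2, 120]
L2 α=2/5: [774/5, 1137/10, 492/5]
L3 α=1/4: [3467/20, 5651/40, 2211/20]
L4 α=3/4: [11027/80, 22451/160, 3831/80]
→ [138, 140, 48]

(2,0) stack=L1,L2,L3,L4,L5; from [0,0,0]:
+L1 (α=4/7) → [416/7, 244/7, 112]
+L2 (α=4/5) → [7444/35, 3856/35, 456/5]
+L3 (α=3/8) → [5339/28, 8245/56, 459/4]
+L4 (α=1/3) → [2797/14, 3803/28, 249/2]
+L5 (α=6/7) → [18505/98, 37067/196, 1053/14]
→ [189, 189, 75]

query (0,3) [L1,L2,L3,L4,L5,L6] — begin 0,0,0
+L1 (α=1/2) → [110, 54, 11]
+L2 (α=5/6) → [545/6, 363/2, 518/3]
+L3 (α=1/6) → [3709/36, 1991/12, 3187/18]
+L4 (α=4/5) → [4025/36, 13319/60, 10171/90]
+L5 (α=1/3) → [4277/54, 14819/90, 17011/135]
+L6 (α=1/4) → [7697/72, 20009/120, 28171/180]
= [107, 167, 157]

(2,3) stack=L1,L2,L3,L4,L7,L8; from [0,0,0]:
L1 α=1/2: [67/2, 14, 95]
L2 α=0: [67/2, 14, 95]
L3 α=2/5: [1081/10, 144/5, 743/5]
L4 α=5/8: [7793/80, 1233/10, 801/10]
L7 α=2/7: [10097/112, 2249/14, 1633/14]
L8 α=3/8: [129445/896, 20821/112, 14381/112]
→ [144, 186, 128]

(0,2) stack=L1,L2,L3,L4,L7,L8; from [0,0,0]:
+L1 (α=2/5) → [162/5, 2/5, 334/5]
+L2 (α=1/2) → [456/5, 797/10, 1409/10]
+L3 (α=0) → [456/5, 797/10, 1409/10]
+L4 (α=1/6) → [322/3, 829/12, 1511/12]
+L7 (α=5/6) → [716/9, 13909/72, 10271/72]
+L8 (α=1/6) → [5137/54, 78113/432, 62947/432]
= [95, 181, 146]

(3,0) stack=L1,L2,L3,L4,L7,L8; from [0,0,0]:
+L1 (α=3/8) → [237/4, 459/8, 519/8]
+L2 (α=1/4) → [871/16, 1705/32, 2837/32]
+L3 (α=2/3) → [717/16, 4451/32, 6677/96]
+L4 (α=1) → [65, 144, 148]
+L7 (α=2/7) → [433/7, 1110/7, 1048/7]
+L8 (α=7/8) → [4357/28, 1327/7, 8643/56]
rounded: [156, 190, 154]


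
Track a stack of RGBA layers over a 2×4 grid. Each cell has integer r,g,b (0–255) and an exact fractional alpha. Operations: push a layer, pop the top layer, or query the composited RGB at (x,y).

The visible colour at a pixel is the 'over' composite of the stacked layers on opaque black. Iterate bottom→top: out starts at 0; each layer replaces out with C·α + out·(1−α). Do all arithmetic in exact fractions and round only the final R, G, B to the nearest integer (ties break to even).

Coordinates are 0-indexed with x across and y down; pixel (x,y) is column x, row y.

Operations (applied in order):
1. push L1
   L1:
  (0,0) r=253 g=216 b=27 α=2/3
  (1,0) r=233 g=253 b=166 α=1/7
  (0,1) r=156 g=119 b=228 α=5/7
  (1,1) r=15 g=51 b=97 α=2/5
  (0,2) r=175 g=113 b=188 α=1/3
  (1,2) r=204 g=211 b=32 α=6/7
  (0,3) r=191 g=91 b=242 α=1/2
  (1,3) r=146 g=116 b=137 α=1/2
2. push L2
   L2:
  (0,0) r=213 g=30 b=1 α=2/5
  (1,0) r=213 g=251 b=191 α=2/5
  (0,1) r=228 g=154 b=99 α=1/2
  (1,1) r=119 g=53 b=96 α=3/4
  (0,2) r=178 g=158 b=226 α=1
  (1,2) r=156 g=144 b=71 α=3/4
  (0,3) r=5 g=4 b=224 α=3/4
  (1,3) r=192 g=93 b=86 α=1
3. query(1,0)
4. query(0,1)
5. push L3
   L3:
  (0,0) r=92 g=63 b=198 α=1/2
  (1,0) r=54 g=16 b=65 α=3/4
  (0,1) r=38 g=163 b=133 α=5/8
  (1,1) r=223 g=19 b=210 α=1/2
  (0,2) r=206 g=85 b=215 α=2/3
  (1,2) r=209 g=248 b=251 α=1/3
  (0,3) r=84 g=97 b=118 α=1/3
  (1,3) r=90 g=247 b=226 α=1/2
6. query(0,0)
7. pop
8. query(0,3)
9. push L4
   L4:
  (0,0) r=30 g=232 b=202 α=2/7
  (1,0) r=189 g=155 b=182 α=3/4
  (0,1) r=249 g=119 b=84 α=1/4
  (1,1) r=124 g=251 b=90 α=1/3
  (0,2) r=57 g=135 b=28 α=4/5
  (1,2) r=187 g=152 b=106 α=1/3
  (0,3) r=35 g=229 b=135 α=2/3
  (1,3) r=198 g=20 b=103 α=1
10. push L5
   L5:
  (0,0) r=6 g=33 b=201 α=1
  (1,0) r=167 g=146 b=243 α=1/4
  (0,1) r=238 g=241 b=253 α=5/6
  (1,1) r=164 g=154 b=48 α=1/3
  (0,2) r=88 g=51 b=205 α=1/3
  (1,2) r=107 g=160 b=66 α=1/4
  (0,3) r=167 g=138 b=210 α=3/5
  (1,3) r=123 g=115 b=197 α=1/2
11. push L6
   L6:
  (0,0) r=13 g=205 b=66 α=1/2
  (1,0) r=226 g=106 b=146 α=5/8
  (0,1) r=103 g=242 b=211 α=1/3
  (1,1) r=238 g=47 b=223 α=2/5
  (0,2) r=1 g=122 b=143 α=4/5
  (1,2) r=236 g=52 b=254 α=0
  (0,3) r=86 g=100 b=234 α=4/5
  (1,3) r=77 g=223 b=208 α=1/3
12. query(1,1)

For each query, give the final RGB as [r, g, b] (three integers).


(1,0) stack=L1,L2; from [0,0,0]:
+L1 (α=1/7) → [233/7, 253/7, 166/7]
+L2 (α=2/5) → [3681/35, 4273/35, 3172/35]
rounded: [105, 122, 91]

query (0,1) [L1,L2] — begin 0,0,0
after L1 α=5/7: [780/7, 85, 1140/7]
after L2 α=1/2: [1188/7, 239/2, 1833/14]
= [170, 120, 131]

at x=0,y=0 over L1,L2,L3:
L1 α=2/3: [506/3, 144, 18]
L2 α=2/5: [932/5, 492/5, 56/5]
L3 α=1/2: [696/5, 807/10, 523/5]
rounded: [139, 81, 105]

(0,3) stack=L1,L2; from [0,0,0]:
after L1 α=1/2: [191/2, 91/2, 121]
after L2 α=3/4: [221/8, 115/8, 793/4]
→ [28, 14, 198]

query (1,1) [L1,L2,L4,L5,L6] — begin 0,0,0
+L1 (α=2/5) → [6, 102/5, 194/5]
+L2 (α=3/4) → [363/4, 897/20, 817/10]
+L4 (α=1/3) → [611/6, 3407/30, 1267/15]
+L5 (α=1/3) → [1103/9, 5717/45, 3254/45]
+L6 (α=2/5) → [2531/15, 7127/75, 9944/75]
→ [169, 95, 133]


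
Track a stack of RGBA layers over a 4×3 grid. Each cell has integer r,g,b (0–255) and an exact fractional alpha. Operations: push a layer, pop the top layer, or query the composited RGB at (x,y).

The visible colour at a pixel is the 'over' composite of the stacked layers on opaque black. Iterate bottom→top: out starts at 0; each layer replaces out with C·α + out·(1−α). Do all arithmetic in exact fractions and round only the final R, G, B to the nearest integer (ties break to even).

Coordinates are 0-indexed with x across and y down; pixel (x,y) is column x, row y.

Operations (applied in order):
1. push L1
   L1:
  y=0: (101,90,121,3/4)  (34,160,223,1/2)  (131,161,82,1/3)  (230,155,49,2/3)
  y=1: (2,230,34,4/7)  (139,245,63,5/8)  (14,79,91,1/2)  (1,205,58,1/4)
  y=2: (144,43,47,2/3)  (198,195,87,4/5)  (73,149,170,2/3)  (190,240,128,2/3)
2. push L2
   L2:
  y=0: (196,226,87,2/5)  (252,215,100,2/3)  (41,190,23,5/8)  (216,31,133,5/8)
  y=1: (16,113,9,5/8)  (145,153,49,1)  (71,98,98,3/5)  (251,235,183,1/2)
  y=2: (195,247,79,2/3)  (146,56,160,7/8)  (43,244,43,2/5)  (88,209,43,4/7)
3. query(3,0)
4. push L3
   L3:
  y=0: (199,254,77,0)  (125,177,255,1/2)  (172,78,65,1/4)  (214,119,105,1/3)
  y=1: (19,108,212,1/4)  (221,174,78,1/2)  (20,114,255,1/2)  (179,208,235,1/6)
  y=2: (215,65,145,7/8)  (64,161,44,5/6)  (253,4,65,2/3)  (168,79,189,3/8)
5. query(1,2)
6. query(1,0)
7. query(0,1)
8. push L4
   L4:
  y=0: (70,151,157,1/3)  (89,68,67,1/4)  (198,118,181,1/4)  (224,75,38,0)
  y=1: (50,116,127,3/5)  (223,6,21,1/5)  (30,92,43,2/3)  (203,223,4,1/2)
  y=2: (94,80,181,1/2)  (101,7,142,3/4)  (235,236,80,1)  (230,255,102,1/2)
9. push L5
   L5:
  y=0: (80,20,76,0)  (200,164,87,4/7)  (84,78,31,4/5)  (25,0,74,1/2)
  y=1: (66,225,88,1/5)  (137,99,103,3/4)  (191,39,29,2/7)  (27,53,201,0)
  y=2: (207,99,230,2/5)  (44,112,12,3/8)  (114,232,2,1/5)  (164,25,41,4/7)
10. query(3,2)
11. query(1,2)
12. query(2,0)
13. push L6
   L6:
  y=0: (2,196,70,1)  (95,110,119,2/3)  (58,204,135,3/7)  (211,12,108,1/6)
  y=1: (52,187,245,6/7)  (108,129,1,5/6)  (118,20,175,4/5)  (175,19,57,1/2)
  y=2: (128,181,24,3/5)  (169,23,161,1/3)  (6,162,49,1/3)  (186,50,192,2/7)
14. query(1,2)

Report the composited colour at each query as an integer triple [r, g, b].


(3,0) stack=L1,L2; from [0,0,0]:
L1 α=2/3: [460/3, 310/3, 98/3]
L2 α=5/8: [385/2, 465/8, 763/8]
= [192, 58, 95]

at x=1,y=2 over L1,L2,L3:
L1 α=4/5: [792/5, 156, 348/5]
L2 α=7/8: [2951/20, 137/2, 1487/10]
L3 α=5/6: [3117/40, 1747/12, 1229/20]
→ [78, 146, 61]

query (1,0) [L1,L2,L3] — begin 0,0,0
L1 α=1/2: [17, 80, 223/2]
L2 α=2/3: [521/3, 170, 623/6]
L3 α=1/2: [448/3, 347/2, 2153/12]
→ [149, 174, 179]

query (0,1) [L1,L2,L3] — begin 0,0,0
L1 α=4/7: [8/7, 920/7, 136/7]
L2 α=5/8: [73/7, 6715/56, 723/56]
L3 α=1/4: [88/7, 26193/224, 14041/224]
→ [13, 117, 63]

(3,2) stack=L1,L2,L3,L4,L5; from [0,0,0]:
+L1 (α=2/3) → [380/3, 160, 256/3]
+L2 (α=4/7) → [732/7, 188, 428/7]
+L3 (α=3/8) → [1797/14, 1177/8, 6109/56]
+L4 (α=1/2) → [5017/28, 3217/16, 11821/112]
+L5 (α=4/7) → [33419/196, 11251/112, 53831/784]
= [171, 100, 69]

at x=1,y=2 over L1,L2,L3,L4,L5:
after L1 α=4/5: [792/5, 156, 348/5]
after L2 α=7/8: [2951/20, 137/2, 1487/10]
after L3 α=5/6: [3117/40, 1747/12, 1229/20]
after L4 α=3/4: [15237/160, 1999/48, 9749/80]
after L5 α=3/8: [19461/256, 26123/384, 10325/128]
= [76, 68, 81]

(2,0) stack=L1,L2,L3,L4,L5; from [0,0,0]:
L1 α=1/3: [131/3, 161/3, 82/3]
L2 α=5/8: [42, 1111/8, 197/8]
L3 α=1/4: [149/2, 3957/32, 1111/32]
L4 α=1/4: [843/8, 15647/128, 9125/128]
L5 α=4/5: [3531/40, 55583/640, 24997/640]
rounded: [88, 87, 39]

query (1,2) [L1,L2,L3,L4,L5,L6] — begin 0,0,0
+L1 (α=4/5) → [792/5, 156, 348/5]
+L2 (α=7/8) → [2951/20, 137/2, 1487/10]
+L3 (α=5/6) → [3117/40, 1747/12, 1229/20]
+L4 (α=3/4) → [15237/160, 1999/48, 9749/80]
+L5 (α=3/8) → [19461/256, 26123/384, 10325/128]
+L6 (α=1/3) → [41093/384, 30539/576, 20629/192]
→ [107, 53, 107]


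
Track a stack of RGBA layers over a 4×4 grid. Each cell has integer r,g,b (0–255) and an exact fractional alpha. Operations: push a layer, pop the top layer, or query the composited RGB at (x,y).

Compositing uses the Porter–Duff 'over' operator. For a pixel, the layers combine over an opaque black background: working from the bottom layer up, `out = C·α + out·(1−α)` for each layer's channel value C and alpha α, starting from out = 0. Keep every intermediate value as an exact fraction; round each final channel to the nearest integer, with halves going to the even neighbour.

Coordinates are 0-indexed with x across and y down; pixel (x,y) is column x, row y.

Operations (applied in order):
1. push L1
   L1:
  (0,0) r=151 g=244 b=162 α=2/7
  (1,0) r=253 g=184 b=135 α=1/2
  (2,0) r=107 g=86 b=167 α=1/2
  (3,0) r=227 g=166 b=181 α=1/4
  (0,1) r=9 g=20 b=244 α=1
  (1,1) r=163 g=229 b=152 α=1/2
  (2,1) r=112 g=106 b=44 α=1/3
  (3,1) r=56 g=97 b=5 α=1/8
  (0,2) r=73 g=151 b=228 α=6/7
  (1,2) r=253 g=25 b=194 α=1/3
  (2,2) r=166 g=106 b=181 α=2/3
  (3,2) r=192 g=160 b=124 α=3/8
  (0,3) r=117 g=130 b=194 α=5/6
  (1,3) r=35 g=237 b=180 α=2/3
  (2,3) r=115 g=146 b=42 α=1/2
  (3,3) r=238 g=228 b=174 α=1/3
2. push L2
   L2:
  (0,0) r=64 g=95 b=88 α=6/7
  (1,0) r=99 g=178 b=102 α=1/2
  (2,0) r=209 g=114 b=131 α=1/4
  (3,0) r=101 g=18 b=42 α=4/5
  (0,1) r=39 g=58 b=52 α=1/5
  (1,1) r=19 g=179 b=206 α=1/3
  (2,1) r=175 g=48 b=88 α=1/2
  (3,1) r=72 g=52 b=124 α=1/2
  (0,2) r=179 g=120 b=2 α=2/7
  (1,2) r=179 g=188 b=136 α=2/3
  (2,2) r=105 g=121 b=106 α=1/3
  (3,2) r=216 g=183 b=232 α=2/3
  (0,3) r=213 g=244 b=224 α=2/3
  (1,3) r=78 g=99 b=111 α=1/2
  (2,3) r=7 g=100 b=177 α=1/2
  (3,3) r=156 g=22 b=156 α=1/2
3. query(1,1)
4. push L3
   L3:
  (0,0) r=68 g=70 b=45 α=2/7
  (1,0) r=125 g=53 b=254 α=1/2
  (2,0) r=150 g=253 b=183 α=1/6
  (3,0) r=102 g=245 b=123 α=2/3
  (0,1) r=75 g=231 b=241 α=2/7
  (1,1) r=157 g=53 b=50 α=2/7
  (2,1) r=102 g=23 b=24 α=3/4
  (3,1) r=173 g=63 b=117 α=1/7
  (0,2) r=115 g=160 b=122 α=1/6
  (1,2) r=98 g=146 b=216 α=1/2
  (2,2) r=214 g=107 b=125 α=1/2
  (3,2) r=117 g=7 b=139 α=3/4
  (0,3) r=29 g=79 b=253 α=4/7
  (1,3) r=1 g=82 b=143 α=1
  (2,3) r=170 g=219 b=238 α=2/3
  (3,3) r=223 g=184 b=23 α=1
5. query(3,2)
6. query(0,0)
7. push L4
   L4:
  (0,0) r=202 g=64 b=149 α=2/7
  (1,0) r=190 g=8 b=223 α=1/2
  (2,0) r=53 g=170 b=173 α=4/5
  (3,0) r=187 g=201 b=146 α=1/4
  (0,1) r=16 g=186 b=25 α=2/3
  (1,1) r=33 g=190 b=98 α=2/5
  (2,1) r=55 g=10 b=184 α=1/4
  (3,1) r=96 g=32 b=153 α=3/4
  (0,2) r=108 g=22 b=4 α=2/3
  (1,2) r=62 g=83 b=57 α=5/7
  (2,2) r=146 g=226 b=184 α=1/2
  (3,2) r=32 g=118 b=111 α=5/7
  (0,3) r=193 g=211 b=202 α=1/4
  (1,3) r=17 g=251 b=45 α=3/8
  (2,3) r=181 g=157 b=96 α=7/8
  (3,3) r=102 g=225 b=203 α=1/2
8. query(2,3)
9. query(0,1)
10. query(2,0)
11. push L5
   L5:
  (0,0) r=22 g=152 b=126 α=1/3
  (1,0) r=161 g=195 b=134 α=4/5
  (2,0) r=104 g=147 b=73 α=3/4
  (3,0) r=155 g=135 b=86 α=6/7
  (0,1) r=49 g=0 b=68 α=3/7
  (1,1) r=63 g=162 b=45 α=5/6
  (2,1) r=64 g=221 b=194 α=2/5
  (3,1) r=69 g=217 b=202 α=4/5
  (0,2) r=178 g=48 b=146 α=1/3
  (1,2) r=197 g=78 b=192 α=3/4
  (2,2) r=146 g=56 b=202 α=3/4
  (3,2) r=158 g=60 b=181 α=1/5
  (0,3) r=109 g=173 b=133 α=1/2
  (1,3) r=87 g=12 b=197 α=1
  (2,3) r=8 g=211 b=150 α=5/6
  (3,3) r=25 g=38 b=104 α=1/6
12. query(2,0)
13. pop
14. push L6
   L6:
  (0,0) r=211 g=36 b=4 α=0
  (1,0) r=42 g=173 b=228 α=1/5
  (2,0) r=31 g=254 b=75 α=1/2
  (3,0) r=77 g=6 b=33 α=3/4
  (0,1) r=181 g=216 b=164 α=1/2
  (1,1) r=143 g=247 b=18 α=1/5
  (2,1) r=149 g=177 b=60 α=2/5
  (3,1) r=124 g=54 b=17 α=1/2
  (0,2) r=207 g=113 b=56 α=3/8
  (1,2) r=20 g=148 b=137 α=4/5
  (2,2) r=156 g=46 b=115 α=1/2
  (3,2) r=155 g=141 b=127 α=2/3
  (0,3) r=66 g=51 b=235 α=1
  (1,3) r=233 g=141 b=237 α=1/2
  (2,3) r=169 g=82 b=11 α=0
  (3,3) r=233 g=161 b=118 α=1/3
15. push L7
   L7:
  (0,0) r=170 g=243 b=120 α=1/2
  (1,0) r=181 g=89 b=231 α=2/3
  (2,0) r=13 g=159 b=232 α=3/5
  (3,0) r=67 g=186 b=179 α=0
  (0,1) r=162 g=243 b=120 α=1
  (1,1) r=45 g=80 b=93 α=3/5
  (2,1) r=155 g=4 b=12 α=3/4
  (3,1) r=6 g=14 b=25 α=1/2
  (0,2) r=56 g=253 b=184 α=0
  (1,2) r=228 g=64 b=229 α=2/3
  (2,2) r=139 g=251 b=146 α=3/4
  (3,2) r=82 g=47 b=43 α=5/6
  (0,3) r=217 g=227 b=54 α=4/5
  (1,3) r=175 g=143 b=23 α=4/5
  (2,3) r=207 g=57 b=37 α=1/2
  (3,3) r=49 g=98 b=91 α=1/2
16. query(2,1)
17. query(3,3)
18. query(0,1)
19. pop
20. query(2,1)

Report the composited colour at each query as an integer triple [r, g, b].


query (1,1) [L1,L2] — begin 0,0,0
+L1 (α=1/2) → [163/2, 229/2, 76]
+L2 (α=1/3) → [182/3, 136, 358/3]
→ [61, 136, 119]

query (3,2) [L1,L2,L3] — begin 0,0,0
after L1 α=3/8: [72, 60, 93/2]
after L2 α=2/3: [168, 142, 1021/6]
after L3 α=3/4: [519/4, 163/4, 3523/24]
→ [130, 41, 147]

query (0,0) [L1,L2,L3] — begin 0,0,0
L1 α=2/7: [302/7, 488/7, 324/7]
L2 α=6/7: [2990/49, 4478/49, 4020/49]
L3 α=2/7: [21614/343, 29250/343, 24510/343]
= [63, 85, 71]

(2,3) stack=L1,L2,L3,L4; from [0,0,0]:
after L1 α=1/2: [115/2, 73, 21]
after L2 α=1/2: [129/4, 173/2, 99]
after L3 α=2/3: [1489/12, 1049/6, 575/3]
after L4 α=7/8: [16693/96, 7643/48, 2591/24]
rounded: [174, 159, 108]

query (0,1) [L1,L2,L3,L4] — begin 0,0,0
+L1 (α=1) → [9, 20, 244]
+L2 (α=1/5) → [15, 138/5, 1028/5]
+L3 (α=2/7) → [225/7, 600/7, 1510/7]
+L4 (α=2/3) → [449/21, 1068/7, 620/7]
rounded: [21, 153, 89]

(2,0) stack=L1,L2,L3,L4; from [0,0,0]:
+L1 (α=1/2) → [107/2, 43, 167/2]
+L2 (α=1/4) → [739/8, 243/4, 763/8]
+L3 (α=1/6) → [4895/48, 2227/24, 5279/48]
+L4 (α=4/5) → [15071/240, 18547/120, 7699/48]
→ [63, 155, 160]

query (2,0) [L1,L2,L3,L4,L5] — begin 0,0,0
+L1 (α=1/2) → [107/2, 43, 167/2]
+L2 (α=1/4) → [739/8, 243/4, 763/8]
+L3 (α=1/6) → [4895/48, 2227/24, 5279/48]
+L4 (α=4/5) → [15071/240, 18547/120, 7699/48]
+L5 (α=3/4) → [89951/960, 71467/480, 18211/192]
rounded: [94, 149, 95]

query (2,1) [L1,L2,L3,L4,L6,L7] — begin 0,0,0
+L1 (α=1/3) → [112/3, 106/3, 44/3]
+L2 (α=1/2) → [637/6, 125/3, 154/3]
+L3 (α=3/4) → [2473/24, 83/3, 185/6]
+L4 (α=1/4) → [2913/32, 93/4, 553/8]
+L6 (α=2/5) → [3655/32, 339/4, 2619/40]
+L7 (α=3/4) → [18535/128, 387/16, 4059/160]
rounded: [145, 24, 25]

query (3,3) [L1,L2,L3,L4,L6,L7] — begin 0,0,0
+L1 (α=1/3) → [238/3, 76, 58]
+L2 (α=1/2) → [353/3, 49, 107]
+L3 (α=1) → [223, 184, 23]
+L4 (α=1/2) → [325/2, 409/2, 113]
+L6 (α=1/3) → [186, 190, 344/3]
+L7 (α=1/2) → [235/2, 144, 617/6]
rounded: [118, 144, 103]

query (0,1) [L1,L2,L3,L4,L6,L7] — begin 0,0,0
after L1 α=1: [9, 20, 244]
after L2 α=1/5: [15, 138/5, 1028/5]
after L3 α=2/7: [225/7, 600/7, 1510/7]
after L4 α=2/3: [449/21, 1068/7, 620/7]
after L6 α=1/2: [2125/21, 1290/7, 884/7]
after L7 α=1: [162, 243, 120]
→ [162, 243, 120]

at x=2,y=1 over L1,L2,L3,L4,L6:
+L1 (α=1/3) → [112/3, 106/3, 44/3]
+L2 (α=1/2) → [637/6, 125/3, 154/3]
+L3 (α=3/4) → [2473/24, 83/3, 185/6]
+L4 (α=1/4) → [2913/32, 93/4, 553/8]
+L6 (α=2/5) → [3655/32, 339/4, 2619/40]
rounded: [114, 85, 65]
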